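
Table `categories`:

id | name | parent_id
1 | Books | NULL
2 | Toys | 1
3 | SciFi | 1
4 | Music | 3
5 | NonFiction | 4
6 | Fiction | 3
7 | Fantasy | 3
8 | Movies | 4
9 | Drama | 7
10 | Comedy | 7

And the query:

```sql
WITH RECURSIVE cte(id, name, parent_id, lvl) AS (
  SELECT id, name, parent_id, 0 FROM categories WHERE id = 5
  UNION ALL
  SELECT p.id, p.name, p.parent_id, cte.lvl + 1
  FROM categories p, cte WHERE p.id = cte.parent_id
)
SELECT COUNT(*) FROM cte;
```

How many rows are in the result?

4

Base: id=5 (NonFiction), parent_id=4, lvl 0.
Iteration 1: join on id=4 -> Music (id 4, parent_id=3, lvl 1).
Iteration 2: join on id=3 -> SciFi (id 3, parent_id=1, lvl 2).
Iteration 3: join on id=1 -> Books (id 1, parent_id=NULL, lvl 3).
Iteration 4: parent_id is NULL; no match; recursion stops.
Total rows emitted: 4.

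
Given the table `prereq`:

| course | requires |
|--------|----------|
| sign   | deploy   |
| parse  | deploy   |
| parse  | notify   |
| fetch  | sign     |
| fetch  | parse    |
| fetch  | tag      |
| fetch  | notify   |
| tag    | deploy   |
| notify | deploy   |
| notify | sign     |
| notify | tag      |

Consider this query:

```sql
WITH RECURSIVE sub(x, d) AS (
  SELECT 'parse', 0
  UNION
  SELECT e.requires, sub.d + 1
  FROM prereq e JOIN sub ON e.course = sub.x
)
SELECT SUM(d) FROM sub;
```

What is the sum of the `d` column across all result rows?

11

Base: (parse, d=0).
Iteration 1: edges from {parse} -> (deploy, d=1), (notify, d=1).
Iteration 2: edges from {deploy,notify} -> (deploy, d=2), (sign, d=2), (tag, d=2).
Iteration 3: edges from {deploy,sign,tag} -> (deploy, d=3). [UNION drops 1 duplicate row(s)]
Iteration 4: no outgoing edges from {deploy}; recursion stops.
SUM(d) = 0 + 1 + 1 + 2 + 2 + 2 + 3 = 11.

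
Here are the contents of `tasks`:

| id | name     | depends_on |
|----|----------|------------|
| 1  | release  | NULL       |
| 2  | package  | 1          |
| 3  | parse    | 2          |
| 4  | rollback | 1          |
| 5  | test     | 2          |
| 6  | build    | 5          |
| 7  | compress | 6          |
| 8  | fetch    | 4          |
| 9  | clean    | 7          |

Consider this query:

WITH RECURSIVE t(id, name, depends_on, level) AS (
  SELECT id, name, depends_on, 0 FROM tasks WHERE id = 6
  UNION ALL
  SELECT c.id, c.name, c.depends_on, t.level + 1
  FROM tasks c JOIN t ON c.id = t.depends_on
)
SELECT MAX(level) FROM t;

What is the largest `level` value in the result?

Base: id=6 (build), depends_on=5, level 0.
Iteration 1: join on id=5 -> test (id 5, depends_on=2, level 1).
Iteration 2: join on id=2 -> package (id 2, depends_on=1, level 2).
Iteration 3: join on id=1 -> release (id 1, depends_on=NULL, level 3).
Iteration 4: depends_on is NULL; no match; recursion stops.
level values: 0, 1, 2, 3; the maximum is 3.

3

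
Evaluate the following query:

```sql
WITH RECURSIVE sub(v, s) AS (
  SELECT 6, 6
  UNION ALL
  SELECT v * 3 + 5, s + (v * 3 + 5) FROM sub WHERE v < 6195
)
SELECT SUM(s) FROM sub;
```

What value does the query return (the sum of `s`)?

Base: v=6, s=6.
Iteration 1: 6 < 6195 holds -> v = 6 * 3 + 5 = 23, s = 6 + 23 = 29.
Iteration 2: 23 < 6195 holds -> v = 23 * 3 + 5 = 74, s = 29 + 74 = 103.
Iteration 3: 74 < 6195 holds -> v = 74 * 3 + 5 = 227, s = 103 + 227 = 330.
Iteration 4: 227 < 6195 holds -> v = 227 * 3 + 5 = 686, s = 330 + 686 = 1016.
Iteration 5: 686 < 6195 holds -> v = 686 * 3 + 5 = 2063, s = 1016 + 2063 = 3079.
Iteration 6: 2063 < 6195 holds -> v = 2063 * 3 + 5 = 6194, s = 3079 + 6194 = 9273.
Iteration 7: 6194 < 6195 holds -> v = 6194 * 3 + 5 = 18587, s = 9273 + 18587 = 27860.
Iteration 8: 18587 < 6195 fails; recursion stops.
SUM(s) = 6 + 29 + 103 + 330 + 1016 + 3079 + 9273 + 27860 = 41696.

41696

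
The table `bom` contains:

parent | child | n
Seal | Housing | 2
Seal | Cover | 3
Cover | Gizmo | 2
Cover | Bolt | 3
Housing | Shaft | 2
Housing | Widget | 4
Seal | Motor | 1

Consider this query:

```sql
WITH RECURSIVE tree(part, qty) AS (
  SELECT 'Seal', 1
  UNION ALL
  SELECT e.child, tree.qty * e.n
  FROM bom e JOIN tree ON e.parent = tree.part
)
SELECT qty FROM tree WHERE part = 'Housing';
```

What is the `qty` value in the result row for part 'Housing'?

2

Base: (Seal, qty=1).
Iteration 1: components of {Seal} -> Cover = 1*3 = 3, Housing = 1*2 = 2, Motor = 1*1 = 1.
Iteration 2: components of {Cover,Housing,Motor} -> Bolt = 3*3 = 9, Gizmo = 3*2 = 6, Shaft = 2*2 = 4, Widget = 2*4 = 8.
Iteration 3: no further components; recursion stops.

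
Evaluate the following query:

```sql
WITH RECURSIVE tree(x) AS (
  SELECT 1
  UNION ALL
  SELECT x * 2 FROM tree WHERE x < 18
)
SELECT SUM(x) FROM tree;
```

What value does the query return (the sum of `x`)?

63

Base: x=1.
Iteration 1: 1 < 18 holds -> x = 1 * 2 = 2.
Iteration 2: 2 < 18 holds -> x = 2 * 2 = 4.
Iteration 3: 4 < 18 holds -> x = 4 * 2 = 8.
Iteration 4: 8 < 18 holds -> x = 8 * 2 = 16.
Iteration 5: 16 < 18 holds -> x = 16 * 2 = 32.
Iteration 6: 32 < 18 fails; recursion stops.
SUM(x) = 1 + 2 + 4 + 8 + 16 + 32 = 63.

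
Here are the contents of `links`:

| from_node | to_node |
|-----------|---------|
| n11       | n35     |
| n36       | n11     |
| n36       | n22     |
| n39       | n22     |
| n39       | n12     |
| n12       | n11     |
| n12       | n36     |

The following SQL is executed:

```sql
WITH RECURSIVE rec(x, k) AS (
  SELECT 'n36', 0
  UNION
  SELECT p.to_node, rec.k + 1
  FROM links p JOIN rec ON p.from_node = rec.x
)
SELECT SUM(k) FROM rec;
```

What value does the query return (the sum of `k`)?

4

Base: (n36, k=0).
Iteration 1: edges from {n36} -> (n11, k=1), (n22, k=1).
Iteration 2: edges from {n11,n22} -> (n35, k=2).
Iteration 3: no outgoing edges from {n35}; recursion stops.
SUM(k) = 0 + 1 + 1 + 2 = 4.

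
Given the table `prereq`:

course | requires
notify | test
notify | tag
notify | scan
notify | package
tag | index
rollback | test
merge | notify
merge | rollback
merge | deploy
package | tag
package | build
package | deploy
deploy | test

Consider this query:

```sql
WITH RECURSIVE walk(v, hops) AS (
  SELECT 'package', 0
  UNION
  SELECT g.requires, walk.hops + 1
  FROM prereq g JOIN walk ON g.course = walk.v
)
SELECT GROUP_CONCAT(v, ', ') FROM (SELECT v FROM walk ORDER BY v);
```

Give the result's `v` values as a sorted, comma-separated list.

Base: (package, hops=0).
Iteration 1: edges from {package} -> (build, hops=1), (deploy, hops=1), (tag, hops=1).
Iteration 2: edges from {build,deploy,tag} -> (index, hops=2), (test, hops=2).
Iteration 3: no outgoing edges from {index,test}; recursion stops.

build, deploy, index, package, tag, test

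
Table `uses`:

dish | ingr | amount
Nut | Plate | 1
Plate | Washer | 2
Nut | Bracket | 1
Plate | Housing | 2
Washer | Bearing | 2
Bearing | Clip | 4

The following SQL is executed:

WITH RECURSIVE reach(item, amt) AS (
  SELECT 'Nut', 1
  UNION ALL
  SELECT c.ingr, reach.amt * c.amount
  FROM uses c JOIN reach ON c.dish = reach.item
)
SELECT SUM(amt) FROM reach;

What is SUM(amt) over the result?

27

Base: (Nut, amt=1).
Iteration 1: components of {Nut} -> Bracket = 1*1 = 1, Plate = 1*1 = 1.
Iteration 2: components of {Bracket,Plate} -> Housing = 1*2 = 2, Washer = 1*2 = 2.
Iteration 3: components of {Housing,Washer} -> Bearing = 2*2 = 4.
Iteration 4: components of {Bearing} -> Clip = 4*4 = 16.
Iteration 5: no further components; recursion stops.
SUM(amt) = 1 + 1 + 1 + 2 + 2 + 4 + 16 = 27.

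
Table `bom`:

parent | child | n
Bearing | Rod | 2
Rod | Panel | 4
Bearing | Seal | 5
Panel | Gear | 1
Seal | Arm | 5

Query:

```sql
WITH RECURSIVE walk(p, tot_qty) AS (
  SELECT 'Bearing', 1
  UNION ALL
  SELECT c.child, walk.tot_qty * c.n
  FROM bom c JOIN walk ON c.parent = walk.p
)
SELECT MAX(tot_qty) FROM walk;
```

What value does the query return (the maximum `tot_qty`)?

25

Base: (Bearing, tot_qty=1).
Iteration 1: components of {Bearing} -> Rod = 1*2 = 2, Seal = 1*5 = 5.
Iteration 2: components of {Rod,Seal} -> Arm = 5*5 = 25, Panel = 2*4 = 8.
Iteration 3: components of {Arm,Panel} -> Gear = 8*1 = 8.
Iteration 4: no further components; recursion stops.
tot_qty values: 1, 2, 5, 8, 25, 8; the maximum is 25.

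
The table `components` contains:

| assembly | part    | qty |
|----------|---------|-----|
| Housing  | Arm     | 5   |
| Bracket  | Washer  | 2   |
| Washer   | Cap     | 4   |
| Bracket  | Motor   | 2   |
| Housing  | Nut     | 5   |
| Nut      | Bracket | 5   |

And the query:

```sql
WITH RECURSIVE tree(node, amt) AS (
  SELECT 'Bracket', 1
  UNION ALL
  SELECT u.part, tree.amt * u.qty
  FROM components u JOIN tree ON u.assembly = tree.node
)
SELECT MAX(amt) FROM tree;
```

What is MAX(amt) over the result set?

8

Base: (Bracket, amt=1).
Iteration 1: components of {Bracket} -> Motor = 1*2 = 2, Washer = 1*2 = 2.
Iteration 2: components of {Motor,Washer} -> Cap = 2*4 = 8.
Iteration 3: no further components; recursion stops.
amt values: 1, 2, 2, 8; the maximum is 8.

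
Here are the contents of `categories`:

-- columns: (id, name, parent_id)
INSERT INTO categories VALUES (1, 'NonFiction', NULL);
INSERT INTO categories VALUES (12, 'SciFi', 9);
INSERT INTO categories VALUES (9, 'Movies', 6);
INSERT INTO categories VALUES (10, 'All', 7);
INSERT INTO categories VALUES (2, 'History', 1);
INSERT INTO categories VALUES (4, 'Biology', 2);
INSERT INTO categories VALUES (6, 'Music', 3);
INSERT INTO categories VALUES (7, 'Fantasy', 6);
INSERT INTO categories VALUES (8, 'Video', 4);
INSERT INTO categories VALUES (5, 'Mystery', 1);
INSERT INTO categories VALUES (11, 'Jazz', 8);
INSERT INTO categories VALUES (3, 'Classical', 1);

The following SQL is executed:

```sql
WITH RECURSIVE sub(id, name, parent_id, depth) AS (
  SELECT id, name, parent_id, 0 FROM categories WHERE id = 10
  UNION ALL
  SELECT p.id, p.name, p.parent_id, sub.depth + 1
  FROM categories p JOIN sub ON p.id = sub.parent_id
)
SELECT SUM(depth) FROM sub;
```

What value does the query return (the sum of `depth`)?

Base: id=10 (All), parent_id=7, depth 0.
Iteration 1: join on id=7 -> Fantasy (id 7, parent_id=6, depth 1).
Iteration 2: join on id=6 -> Music (id 6, parent_id=3, depth 2).
Iteration 3: join on id=3 -> Classical (id 3, parent_id=1, depth 3).
Iteration 4: join on id=1 -> NonFiction (id 1, parent_id=NULL, depth 4).
Iteration 5: parent_id is NULL; no match; recursion stops.
SUM(depth) = 0 + 1 + 2 + 3 + 4 = 10.

10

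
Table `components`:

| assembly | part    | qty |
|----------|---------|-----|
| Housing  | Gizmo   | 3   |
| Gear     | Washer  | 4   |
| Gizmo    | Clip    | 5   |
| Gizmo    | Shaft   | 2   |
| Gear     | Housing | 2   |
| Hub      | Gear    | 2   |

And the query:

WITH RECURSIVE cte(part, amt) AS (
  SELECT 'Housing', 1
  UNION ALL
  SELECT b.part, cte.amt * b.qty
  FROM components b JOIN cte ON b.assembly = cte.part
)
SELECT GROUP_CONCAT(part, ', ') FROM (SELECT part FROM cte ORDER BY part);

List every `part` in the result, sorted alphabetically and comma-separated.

Clip, Gizmo, Housing, Shaft

Base: (Housing, amt=1).
Iteration 1: components of {Housing} -> Gizmo = 1*3 = 3.
Iteration 2: components of {Gizmo} -> Clip = 3*5 = 15, Shaft = 3*2 = 6.
Iteration 3: no further components; recursion stops.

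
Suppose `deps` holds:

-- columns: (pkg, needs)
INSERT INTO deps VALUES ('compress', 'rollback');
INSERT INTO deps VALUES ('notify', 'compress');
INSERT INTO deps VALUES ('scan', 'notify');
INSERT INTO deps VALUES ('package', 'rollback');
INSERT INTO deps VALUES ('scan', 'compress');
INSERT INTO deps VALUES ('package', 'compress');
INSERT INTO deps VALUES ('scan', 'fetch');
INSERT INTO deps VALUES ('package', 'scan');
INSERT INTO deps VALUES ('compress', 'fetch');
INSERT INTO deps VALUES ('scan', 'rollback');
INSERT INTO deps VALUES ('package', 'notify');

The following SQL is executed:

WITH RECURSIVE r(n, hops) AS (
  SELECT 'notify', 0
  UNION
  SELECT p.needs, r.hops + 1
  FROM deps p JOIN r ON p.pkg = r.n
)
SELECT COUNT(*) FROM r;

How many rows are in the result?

4

Base: (notify, hops=0).
Iteration 1: edges from {notify} -> (compress, hops=1).
Iteration 2: edges from {compress} -> (fetch, hops=2), (rollback, hops=2).
Iteration 3: no outgoing edges from {fetch,rollback}; recursion stops.
Total rows emitted: 4.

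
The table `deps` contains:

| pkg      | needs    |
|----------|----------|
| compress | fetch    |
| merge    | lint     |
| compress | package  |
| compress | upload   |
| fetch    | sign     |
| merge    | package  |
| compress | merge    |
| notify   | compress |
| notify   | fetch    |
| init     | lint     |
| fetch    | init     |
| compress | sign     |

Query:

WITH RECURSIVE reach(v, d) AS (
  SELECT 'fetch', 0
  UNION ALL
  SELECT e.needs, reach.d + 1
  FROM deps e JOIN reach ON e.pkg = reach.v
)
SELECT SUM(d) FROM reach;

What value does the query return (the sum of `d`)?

4

Base: (fetch, d=0).
Iteration 1: edges from {fetch} -> (init, d=1), (sign, d=1).
Iteration 2: edges from {init,sign} -> (lint, d=2).
Iteration 3: no outgoing edges from {lint}; recursion stops.
SUM(d) = 0 + 1 + 1 + 2 = 4.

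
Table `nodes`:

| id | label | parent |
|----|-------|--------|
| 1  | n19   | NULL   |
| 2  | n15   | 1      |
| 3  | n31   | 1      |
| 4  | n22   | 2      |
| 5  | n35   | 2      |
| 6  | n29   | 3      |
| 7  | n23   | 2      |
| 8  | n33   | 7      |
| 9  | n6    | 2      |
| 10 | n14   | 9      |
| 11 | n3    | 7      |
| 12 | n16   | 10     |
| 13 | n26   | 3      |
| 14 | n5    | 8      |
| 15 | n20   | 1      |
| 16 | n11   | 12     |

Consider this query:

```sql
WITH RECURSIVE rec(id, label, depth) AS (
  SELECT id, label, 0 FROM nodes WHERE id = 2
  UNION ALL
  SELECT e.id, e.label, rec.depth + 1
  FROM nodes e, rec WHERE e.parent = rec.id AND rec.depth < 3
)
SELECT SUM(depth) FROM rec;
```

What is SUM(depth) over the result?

16

Base: id=2 (n15) at depth 0.
Iteration 1: rows with parent in {2} -> n22 (id 4, depth 1), n35 (id 5, depth 1), n23 (id 7, depth 1), n6 (id 9, depth 1).
Iteration 2: rows with parent in {4,5,7,9} -> n33 (id 8, depth 2), n14 (id 10, depth 2), n3 (id 11, depth 2).
Iteration 3: rows with parent in {8,10,11} -> n16 (id 12, depth 3), n5 (id 14, depth 3).
Iteration 4: depth < 3 fails for all current rows; recursion stops.
SUM(depth) = 0 + 1 + 1 + 1 + 1 + 2 + 2 + 2 + 3 + 3 = 16.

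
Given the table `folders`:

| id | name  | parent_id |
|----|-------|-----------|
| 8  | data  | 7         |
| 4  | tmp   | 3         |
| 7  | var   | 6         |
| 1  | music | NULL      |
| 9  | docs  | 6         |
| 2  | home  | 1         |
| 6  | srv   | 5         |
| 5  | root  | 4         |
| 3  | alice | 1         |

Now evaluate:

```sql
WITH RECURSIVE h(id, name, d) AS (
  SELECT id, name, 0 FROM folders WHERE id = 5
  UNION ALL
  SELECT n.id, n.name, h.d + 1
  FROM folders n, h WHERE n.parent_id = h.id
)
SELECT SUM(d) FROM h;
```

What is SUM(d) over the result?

Base: id=5 (root) at d 0.
Iteration 1: rows with parent_id in {5} -> srv (id 6, d 1).
Iteration 2: rows with parent_id in {6} -> var (id 7, d 2), docs (id 9, d 2).
Iteration 3: rows with parent_id in {7,9} -> data (id 8, d 3).
Iteration 4: no rows with parent_id in {8}; recursion stops.
SUM(d) = 0 + 1 + 2 + 2 + 3 = 8.

8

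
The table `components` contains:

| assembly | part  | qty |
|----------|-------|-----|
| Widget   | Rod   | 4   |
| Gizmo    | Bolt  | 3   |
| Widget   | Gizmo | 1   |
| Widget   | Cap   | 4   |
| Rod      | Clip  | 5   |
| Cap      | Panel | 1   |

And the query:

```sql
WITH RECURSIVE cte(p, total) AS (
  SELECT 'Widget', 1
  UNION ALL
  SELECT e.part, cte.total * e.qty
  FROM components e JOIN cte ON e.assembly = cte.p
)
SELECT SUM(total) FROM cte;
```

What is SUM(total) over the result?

37

Base: (Widget, total=1).
Iteration 1: components of {Widget} -> Cap = 1*4 = 4, Gizmo = 1*1 = 1, Rod = 1*4 = 4.
Iteration 2: components of {Cap,Gizmo,Rod} -> Bolt = 1*3 = 3, Clip = 4*5 = 20, Panel = 4*1 = 4.
Iteration 3: no further components; recursion stops.
SUM(total) = 1 + 4 + 1 + 4 + 4 + 3 + 20 = 37.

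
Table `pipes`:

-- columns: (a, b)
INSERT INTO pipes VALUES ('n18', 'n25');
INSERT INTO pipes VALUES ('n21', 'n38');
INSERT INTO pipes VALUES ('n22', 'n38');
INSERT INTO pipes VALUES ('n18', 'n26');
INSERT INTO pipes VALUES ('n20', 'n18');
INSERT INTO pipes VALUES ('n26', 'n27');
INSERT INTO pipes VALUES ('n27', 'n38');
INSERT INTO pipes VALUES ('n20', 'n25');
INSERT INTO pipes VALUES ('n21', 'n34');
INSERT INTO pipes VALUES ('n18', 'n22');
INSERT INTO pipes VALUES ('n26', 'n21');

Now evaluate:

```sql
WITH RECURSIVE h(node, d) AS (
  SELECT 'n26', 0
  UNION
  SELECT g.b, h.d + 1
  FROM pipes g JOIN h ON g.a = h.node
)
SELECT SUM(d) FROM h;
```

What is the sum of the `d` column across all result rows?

6

Base: (n26, d=0).
Iteration 1: edges from {n26} -> (n21, d=1), (n27, d=1).
Iteration 2: edges from {n21,n27} -> (n34, d=2), (n38, d=2). [UNION drops 1 duplicate row(s)]
Iteration 3: no outgoing edges from {n34,n38}; recursion stops.
SUM(d) = 0 + 1 + 1 + 2 + 2 = 6.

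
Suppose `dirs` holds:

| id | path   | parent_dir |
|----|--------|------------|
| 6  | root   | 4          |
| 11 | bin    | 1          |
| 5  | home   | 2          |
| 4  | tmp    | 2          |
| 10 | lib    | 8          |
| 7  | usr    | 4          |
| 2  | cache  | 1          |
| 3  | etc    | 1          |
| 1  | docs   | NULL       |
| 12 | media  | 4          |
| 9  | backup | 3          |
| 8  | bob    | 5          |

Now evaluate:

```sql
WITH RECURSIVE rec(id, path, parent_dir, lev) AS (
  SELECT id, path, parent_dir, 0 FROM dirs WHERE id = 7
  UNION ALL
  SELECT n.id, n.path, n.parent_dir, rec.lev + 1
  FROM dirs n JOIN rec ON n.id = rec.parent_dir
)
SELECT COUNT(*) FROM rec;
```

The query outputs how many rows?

Base: id=7 (usr), parent_dir=4, lev 0.
Iteration 1: join on id=4 -> tmp (id 4, parent_dir=2, lev 1).
Iteration 2: join on id=2 -> cache (id 2, parent_dir=1, lev 2).
Iteration 3: join on id=1 -> docs (id 1, parent_dir=NULL, lev 3).
Iteration 4: parent_dir is NULL; no match; recursion stops.
Total rows emitted: 4.

4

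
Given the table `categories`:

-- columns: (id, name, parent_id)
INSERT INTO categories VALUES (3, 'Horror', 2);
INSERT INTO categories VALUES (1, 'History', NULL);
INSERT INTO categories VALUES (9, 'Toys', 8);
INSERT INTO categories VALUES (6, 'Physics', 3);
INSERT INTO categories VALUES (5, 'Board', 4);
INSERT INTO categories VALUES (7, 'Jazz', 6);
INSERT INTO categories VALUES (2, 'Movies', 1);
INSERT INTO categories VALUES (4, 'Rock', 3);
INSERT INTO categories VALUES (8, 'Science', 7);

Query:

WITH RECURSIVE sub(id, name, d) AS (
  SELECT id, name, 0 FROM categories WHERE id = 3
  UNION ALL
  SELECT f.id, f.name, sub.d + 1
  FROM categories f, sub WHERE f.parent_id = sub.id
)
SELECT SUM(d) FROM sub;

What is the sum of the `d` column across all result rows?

Base: id=3 (Horror) at d 0.
Iteration 1: rows with parent_id in {3} -> Rock (id 4, d 1), Physics (id 6, d 1).
Iteration 2: rows with parent_id in {4,6} -> Board (id 5, d 2), Jazz (id 7, d 2).
Iteration 3: rows with parent_id in {5,7} -> Science (id 8, d 3).
Iteration 4: rows with parent_id in {8} -> Toys (id 9, d 4).
Iteration 5: no rows with parent_id in {9}; recursion stops.
SUM(d) = 0 + 1 + 1 + 2 + 2 + 3 + 4 = 13.

13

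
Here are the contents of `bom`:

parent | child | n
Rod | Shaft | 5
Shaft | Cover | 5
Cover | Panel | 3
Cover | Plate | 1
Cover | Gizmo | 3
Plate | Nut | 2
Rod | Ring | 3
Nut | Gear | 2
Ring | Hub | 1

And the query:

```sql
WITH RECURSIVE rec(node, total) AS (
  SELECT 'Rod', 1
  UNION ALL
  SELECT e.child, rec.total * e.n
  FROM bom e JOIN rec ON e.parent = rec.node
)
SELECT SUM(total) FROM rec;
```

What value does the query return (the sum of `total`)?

362

Base: (Rod, total=1).
Iteration 1: components of {Rod} -> Ring = 1*3 = 3, Shaft = 1*5 = 5.
Iteration 2: components of {Ring,Shaft} -> Cover = 5*5 = 25, Hub = 3*1 = 3.
Iteration 3: components of {Cover,Hub} -> Gizmo = 25*3 = 75, Panel = 25*3 = 75, Plate = 25*1 = 25.
Iteration 4: components of {Gizmo,Panel,Plate} -> Nut = 25*2 = 50.
Iteration 5: components of {Nut} -> Gear = 50*2 = 100.
Iteration 6: no further components; recursion stops.
SUM(total) = 1 + 5 + 3 + 25 + 3 + 75 + 25 + 75 + 50 + 100 = 362.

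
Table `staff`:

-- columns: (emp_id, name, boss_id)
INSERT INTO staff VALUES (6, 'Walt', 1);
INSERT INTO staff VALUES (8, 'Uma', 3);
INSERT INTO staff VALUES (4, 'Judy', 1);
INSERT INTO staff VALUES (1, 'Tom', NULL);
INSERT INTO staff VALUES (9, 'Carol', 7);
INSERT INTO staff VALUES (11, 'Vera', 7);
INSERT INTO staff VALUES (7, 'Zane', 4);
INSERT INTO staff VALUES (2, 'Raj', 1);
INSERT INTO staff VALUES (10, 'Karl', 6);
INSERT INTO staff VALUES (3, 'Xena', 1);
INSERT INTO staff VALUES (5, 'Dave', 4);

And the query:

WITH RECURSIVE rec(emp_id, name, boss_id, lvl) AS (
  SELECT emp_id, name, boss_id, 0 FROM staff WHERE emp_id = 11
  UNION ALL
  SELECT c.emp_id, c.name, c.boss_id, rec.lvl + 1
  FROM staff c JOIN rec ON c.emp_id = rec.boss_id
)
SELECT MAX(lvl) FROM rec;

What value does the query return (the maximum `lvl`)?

3

Base: emp_id=11 (Vera), boss_id=7, lvl 0.
Iteration 1: join on emp_id=7 -> Zane (id 7, boss_id=4, lvl 1).
Iteration 2: join on emp_id=4 -> Judy (id 4, boss_id=1, lvl 2).
Iteration 3: join on emp_id=1 -> Tom (id 1, boss_id=NULL, lvl 3).
Iteration 4: boss_id is NULL; no match; recursion stops.
lvl values: 0, 1, 2, 3; the maximum is 3.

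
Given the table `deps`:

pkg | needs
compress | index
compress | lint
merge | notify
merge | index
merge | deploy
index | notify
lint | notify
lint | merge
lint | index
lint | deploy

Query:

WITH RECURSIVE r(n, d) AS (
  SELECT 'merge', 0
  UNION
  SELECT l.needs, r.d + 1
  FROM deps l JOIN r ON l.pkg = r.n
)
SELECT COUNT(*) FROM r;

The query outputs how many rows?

5

Base: (merge, d=0).
Iteration 1: edges from {merge} -> (deploy, d=1), (index, d=1), (notify, d=1).
Iteration 2: edges from {deploy,index,notify} -> (notify, d=2).
Iteration 3: no outgoing edges from {notify}; recursion stops.
Total rows emitted: 5.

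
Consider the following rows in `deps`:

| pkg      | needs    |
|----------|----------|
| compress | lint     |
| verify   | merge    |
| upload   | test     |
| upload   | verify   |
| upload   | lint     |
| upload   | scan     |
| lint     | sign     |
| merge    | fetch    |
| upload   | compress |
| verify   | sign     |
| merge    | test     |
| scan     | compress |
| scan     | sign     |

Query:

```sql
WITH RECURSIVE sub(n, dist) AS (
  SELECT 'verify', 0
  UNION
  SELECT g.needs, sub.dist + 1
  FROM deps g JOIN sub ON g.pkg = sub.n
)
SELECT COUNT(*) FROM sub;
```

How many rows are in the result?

5

Base: (verify, dist=0).
Iteration 1: edges from {verify} -> (merge, dist=1), (sign, dist=1).
Iteration 2: edges from {merge,sign} -> (fetch, dist=2), (test, dist=2).
Iteration 3: no outgoing edges from {fetch,test}; recursion stops.
Total rows emitted: 5.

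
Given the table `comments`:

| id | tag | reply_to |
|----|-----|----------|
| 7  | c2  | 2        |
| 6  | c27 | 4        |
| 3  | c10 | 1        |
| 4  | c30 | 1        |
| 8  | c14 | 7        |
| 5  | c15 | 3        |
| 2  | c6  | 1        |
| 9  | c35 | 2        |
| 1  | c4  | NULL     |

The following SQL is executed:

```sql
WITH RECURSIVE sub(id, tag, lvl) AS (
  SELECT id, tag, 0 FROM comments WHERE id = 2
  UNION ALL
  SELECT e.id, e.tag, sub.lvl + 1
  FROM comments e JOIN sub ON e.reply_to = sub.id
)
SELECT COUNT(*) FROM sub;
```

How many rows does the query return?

4

Base: id=2 (c6) at lvl 0.
Iteration 1: rows with reply_to in {2} -> c2 (id 7, lvl 1), c35 (id 9, lvl 1).
Iteration 2: rows with reply_to in {7,9} -> c14 (id 8, lvl 2).
Iteration 3: no rows with reply_to in {8}; recursion stops.
Total rows emitted: 4.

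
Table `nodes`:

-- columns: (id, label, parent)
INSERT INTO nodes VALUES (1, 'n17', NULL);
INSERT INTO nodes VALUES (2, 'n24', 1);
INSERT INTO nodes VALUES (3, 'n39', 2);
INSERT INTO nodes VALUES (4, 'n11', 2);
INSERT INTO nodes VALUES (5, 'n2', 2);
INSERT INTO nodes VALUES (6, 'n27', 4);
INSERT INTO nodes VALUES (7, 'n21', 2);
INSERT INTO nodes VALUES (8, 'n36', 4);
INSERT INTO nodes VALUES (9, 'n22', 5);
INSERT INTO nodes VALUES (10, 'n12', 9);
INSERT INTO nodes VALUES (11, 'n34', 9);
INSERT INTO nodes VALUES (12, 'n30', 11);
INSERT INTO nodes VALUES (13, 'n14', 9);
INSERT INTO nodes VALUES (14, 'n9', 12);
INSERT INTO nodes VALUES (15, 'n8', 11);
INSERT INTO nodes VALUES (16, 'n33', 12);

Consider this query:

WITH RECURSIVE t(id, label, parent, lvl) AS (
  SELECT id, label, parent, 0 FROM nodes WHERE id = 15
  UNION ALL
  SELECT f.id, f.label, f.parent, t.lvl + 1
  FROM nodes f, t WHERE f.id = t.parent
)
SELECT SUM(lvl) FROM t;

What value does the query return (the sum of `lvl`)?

15

Base: id=15 (n8), parent=11, lvl 0.
Iteration 1: join on id=11 -> n34 (id 11, parent=9, lvl 1).
Iteration 2: join on id=9 -> n22 (id 9, parent=5, lvl 2).
Iteration 3: join on id=5 -> n2 (id 5, parent=2, lvl 3).
Iteration 4: join on id=2 -> n24 (id 2, parent=1, lvl 4).
Iteration 5: join on id=1 -> n17 (id 1, parent=NULL, lvl 5).
Iteration 6: parent is NULL; no match; recursion stops.
SUM(lvl) = 0 + 1 + 2 + 3 + 4 + 5 = 15.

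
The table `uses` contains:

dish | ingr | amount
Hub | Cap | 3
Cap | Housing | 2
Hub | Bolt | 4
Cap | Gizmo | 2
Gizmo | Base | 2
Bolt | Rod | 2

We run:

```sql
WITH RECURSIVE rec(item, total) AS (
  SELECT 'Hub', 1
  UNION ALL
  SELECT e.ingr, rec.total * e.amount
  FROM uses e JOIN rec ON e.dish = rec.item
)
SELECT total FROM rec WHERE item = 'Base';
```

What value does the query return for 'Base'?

12

Base: (Hub, total=1).
Iteration 1: components of {Hub} -> Bolt = 1*4 = 4, Cap = 1*3 = 3.
Iteration 2: components of {Bolt,Cap} -> Gizmo = 3*2 = 6, Housing = 3*2 = 6, Rod = 4*2 = 8.
Iteration 3: components of {Gizmo,Housing,Rod} -> Base = 6*2 = 12.
Iteration 4: no further components; recursion stops.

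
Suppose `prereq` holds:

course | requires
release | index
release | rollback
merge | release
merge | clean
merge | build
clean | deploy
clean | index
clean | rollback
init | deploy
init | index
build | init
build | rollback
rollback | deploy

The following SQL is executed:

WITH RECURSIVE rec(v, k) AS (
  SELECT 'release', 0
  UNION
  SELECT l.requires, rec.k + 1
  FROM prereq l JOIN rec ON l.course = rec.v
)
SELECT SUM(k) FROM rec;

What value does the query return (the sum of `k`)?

4

Base: (release, k=0).
Iteration 1: edges from {release} -> (index, k=1), (rollback, k=1).
Iteration 2: edges from {index,rollback} -> (deploy, k=2).
Iteration 3: no outgoing edges from {deploy}; recursion stops.
SUM(k) = 0 + 1 + 1 + 2 = 4.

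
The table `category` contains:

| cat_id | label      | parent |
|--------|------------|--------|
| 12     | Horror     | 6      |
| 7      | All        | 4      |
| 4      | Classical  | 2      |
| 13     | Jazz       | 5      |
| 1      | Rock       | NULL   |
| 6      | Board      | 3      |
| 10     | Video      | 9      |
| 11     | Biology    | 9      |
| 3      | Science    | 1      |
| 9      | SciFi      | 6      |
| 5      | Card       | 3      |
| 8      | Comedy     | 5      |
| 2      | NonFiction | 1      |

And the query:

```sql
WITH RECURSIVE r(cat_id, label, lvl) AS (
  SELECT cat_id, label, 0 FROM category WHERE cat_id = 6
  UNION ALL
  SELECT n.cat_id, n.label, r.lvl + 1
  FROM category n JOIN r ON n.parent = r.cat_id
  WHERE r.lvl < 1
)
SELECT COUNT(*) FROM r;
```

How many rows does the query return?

Base: cat_id=6 (Board) at lvl 0.
Iteration 1: rows with parent in {6} -> SciFi (id 9, lvl 1), Horror (id 12, lvl 1).
Iteration 2: lvl < 1 fails for all current rows; recursion stops.
Total rows emitted: 3.

3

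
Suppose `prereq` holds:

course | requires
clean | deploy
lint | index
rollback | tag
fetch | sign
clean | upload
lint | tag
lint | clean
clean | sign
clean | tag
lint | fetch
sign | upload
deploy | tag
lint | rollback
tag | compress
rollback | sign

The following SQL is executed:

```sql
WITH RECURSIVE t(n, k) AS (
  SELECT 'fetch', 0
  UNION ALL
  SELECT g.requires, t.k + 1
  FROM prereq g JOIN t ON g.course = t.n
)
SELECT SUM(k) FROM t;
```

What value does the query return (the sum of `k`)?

3

Base: (fetch, k=0).
Iteration 1: edges from {fetch} -> (sign, k=1).
Iteration 2: edges from {sign} -> (upload, k=2).
Iteration 3: no outgoing edges from {upload}; recursion stops.
SUM(k) = 0 + 1 + 2 = 3.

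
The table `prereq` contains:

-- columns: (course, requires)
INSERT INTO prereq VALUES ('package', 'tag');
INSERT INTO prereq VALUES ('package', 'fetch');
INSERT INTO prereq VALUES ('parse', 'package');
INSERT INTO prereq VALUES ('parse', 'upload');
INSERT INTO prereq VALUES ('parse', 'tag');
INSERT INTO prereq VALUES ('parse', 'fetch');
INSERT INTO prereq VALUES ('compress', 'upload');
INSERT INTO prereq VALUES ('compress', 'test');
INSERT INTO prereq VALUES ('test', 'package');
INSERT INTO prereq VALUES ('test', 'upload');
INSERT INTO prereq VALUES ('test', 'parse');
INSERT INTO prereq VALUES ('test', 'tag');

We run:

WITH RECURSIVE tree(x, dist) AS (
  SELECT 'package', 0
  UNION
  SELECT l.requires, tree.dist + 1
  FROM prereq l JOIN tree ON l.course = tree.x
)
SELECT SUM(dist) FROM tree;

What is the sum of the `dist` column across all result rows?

2

Base: (package, dist=0).
Iteration 1: edges from {package} -> (fetch, dist=1), (tag, dist=1).
Iteration 2: no outgoing edges from {fetch,tag}; recursion stops.
SUM(dist) = 0 + 1 + 1 = 2.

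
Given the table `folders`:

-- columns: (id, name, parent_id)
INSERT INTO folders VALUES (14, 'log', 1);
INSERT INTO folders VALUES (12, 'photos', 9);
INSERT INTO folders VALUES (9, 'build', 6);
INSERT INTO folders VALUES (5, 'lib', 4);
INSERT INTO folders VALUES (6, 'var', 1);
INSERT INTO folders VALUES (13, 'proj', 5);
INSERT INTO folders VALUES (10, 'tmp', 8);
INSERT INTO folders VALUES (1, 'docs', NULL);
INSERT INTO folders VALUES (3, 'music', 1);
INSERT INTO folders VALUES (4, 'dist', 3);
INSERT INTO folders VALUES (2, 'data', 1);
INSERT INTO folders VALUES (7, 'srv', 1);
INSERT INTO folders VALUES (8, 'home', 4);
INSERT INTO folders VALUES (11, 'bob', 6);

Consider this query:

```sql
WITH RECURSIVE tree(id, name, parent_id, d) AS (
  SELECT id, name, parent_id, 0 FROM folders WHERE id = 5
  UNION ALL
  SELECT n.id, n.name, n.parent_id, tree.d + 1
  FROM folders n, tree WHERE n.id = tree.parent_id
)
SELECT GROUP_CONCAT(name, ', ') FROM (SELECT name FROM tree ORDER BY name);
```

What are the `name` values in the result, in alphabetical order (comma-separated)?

Base: id=5 (lib), parent_id=4, d 0.
Iteration 1: join on id=4 -> dist (id 4, parent_id=3, d 1).
Iteration 2: join on id=3 -> music (id 3, parent_id=1, d 2).
Iteration 3: join on id=1 -> docs (id 1, parent_id=NULL, d 3).
Iteration 4: parent_id is NULL; no match; recursion stops.

dist, docs, lib, music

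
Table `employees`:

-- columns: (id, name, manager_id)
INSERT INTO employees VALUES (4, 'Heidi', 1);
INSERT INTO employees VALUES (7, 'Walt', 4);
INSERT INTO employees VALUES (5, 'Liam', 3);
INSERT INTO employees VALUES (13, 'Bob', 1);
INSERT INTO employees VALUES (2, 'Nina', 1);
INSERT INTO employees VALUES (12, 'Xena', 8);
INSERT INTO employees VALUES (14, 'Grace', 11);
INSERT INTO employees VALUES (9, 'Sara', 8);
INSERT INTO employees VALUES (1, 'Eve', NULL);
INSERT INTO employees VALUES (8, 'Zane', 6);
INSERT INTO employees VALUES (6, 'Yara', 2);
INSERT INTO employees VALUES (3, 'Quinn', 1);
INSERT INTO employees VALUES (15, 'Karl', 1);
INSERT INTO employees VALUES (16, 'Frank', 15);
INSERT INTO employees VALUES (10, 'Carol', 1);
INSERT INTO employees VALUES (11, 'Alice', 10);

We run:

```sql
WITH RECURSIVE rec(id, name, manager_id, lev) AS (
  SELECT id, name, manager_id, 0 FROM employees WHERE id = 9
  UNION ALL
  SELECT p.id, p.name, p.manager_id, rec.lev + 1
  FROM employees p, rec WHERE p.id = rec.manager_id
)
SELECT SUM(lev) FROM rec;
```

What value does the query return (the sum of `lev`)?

Base: id=9 (Sara), manager_id=8, lev 0.
Iteration 1: join on id=8 -> Zane (id 8, manager_id=6, lev 1).
Iteration 2: join on id=6 -> Yara (id 6, manager_id=2, lev 2).
Iteration 3: join on id=2 -> Nina (id 2, manager_id=1, lev 3).
Iteration 4: join on id=1 -> Eve (id 1, manager_id=NULL, lev 4).
Iteration 5: manager_id is NULL; no match; recursion stops.
SUM(lev) = 0 + 1 + 2 + 3 + 4 = 10.

10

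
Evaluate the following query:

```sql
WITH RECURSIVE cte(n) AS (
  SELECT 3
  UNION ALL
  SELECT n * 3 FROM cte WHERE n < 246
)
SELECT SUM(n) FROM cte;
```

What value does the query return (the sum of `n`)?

1092

Base: n=3.
Iteration 1: 3 < 246 holds -> n = 3 * 3 = 9.
Iteration 2: 9 < 246 holds -> n = 9 * 3 = 27.
Iteration 3: 27 < 246 holds -> n = 27 * 3 = 81.
Iteration 4: 81 < 246 holds -> n = 81 * 3 = 243.
Iteration 5: 243 < 246 holds -> n = 243 * 3 = 729.
Iteration 6: 729 < 246 fails; recursion stops.
SUM(n) = 3 + 9 + 27 + 81 + 243 + 729 = 1092.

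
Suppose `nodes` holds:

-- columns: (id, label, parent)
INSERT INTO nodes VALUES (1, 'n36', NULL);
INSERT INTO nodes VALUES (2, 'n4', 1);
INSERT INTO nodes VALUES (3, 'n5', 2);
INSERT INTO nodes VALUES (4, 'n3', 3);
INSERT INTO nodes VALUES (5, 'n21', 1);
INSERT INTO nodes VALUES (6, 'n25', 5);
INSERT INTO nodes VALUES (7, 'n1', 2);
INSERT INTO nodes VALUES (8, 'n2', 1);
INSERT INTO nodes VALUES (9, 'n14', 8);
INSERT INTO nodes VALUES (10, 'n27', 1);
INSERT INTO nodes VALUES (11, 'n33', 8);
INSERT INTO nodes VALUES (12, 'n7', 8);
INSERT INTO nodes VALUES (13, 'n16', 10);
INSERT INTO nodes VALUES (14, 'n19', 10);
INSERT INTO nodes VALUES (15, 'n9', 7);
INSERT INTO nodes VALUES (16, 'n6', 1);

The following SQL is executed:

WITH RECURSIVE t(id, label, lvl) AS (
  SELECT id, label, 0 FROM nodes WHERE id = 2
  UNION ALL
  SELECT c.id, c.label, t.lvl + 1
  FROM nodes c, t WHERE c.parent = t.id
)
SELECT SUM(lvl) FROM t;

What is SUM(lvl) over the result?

6

Base: id=2 (n4) at lvl 0.
Iteration 1: rows with parent in {2} -> n5 (id 3, lvl 1), n1 (id 7, lvl 1).
Iteration 2: rows with parent in {3,7} -> n3 (id 4, lvl 2), n9 (id 15, lvl 2).
Iteration 3: no rows with parent in {4,15}; recursion stops.
SUM(lvl) = 0 + 1 + 1 + 2 + 2 = 6.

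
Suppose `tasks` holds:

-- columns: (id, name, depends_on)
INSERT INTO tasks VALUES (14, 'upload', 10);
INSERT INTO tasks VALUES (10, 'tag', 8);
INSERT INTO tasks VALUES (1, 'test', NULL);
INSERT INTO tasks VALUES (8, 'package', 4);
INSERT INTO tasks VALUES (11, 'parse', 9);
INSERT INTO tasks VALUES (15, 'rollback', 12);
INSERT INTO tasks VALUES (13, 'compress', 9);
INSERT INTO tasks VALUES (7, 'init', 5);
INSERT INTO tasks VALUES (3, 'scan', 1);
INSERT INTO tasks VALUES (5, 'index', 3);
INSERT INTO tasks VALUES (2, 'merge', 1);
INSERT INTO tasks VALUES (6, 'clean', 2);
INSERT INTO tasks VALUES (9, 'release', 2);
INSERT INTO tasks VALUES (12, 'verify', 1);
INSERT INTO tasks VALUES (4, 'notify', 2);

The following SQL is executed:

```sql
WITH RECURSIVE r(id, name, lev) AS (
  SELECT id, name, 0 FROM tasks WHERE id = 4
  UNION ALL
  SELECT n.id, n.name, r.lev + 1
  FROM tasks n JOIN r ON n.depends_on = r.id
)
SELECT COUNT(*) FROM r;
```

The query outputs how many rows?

Base: id=4 (notify) at lev 0.
Iteration 1: rows with depends_on in {4} -> package (id 8, lev 1).
Iteration 2: rows with depends_on in {8} -> tag (id 10, lev 2).
Iteration 3: rows with depends_on in {10} -> upload (id 14, lev 3).
Iteration 4: no rows with depends_on in {14}; recursion stops.
Total rows emitted: 4.

4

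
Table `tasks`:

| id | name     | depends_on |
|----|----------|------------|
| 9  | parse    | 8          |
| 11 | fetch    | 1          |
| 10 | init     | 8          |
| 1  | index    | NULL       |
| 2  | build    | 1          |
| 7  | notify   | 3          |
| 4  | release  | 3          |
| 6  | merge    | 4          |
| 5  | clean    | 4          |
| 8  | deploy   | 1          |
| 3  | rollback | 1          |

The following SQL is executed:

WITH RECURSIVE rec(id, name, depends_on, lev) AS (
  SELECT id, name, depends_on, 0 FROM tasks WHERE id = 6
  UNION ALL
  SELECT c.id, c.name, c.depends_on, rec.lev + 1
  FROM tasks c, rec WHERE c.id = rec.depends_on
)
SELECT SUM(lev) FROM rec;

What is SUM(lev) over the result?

Base: id=6 (merge), depends_on=4, lev 0.
Iteration 1: join on id=4 -> release (id 4, depends_on=3, lev 1).
Iteration 2: join on id=3 -> rollback (id 3, depends_on=1, lev 2).
Iteration 3: join on id=1 -> index (id 1, depends_on=NULL, lev 3).
Iteration 4: depends_on is NULL; no match; recursion stops.
SUM(lev) = 0 + 1 + 2 + 3 = 6.

6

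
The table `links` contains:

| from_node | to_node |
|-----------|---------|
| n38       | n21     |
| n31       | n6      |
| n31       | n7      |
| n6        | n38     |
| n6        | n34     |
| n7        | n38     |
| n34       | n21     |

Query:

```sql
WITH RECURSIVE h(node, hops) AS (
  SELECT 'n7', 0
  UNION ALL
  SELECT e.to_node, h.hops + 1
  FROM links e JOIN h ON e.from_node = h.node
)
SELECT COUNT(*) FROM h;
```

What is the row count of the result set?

Base: (n7, hops=0).
Iteration 1: edges from {n7} -> (n38, hops=1).
Iteration 2: edges from {n38} -> (n21, hops=2).
Iteration 3: no outgoing edges from {n21}; recursion stops.
Total rows emitted: 3.

3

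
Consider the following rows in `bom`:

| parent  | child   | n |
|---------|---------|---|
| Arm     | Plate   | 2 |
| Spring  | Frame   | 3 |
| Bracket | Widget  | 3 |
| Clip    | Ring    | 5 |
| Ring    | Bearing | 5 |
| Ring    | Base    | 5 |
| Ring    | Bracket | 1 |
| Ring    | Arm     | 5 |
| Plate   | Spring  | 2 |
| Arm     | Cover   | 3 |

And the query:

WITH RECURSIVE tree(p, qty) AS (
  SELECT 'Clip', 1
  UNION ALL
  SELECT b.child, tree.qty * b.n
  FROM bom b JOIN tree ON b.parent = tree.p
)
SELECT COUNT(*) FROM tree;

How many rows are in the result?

11

Base: (Clip, qty=1).
Iteration 1: components of {Clip} -> Ring = 1*5 = 5.
Iteration 2: components of {Ring} -> Arm = 5*5 = 25, Base = 5*5 = 25, Bearing = 5*5 = 25, Bracket = 5*1 = 5.
Iteration 3: components of {Arm,Base,Bearing,Bracket} -> Cover = 25*3 = 75, Plate = 25*2 = 50, Widget = 5*3 = 15.
Iteration 4: components of {Cover,Plate,Widget} -> Spring = 50*2 = 100.
Iteration 5: components of {Spring} -> Frame = 100*3 = 300.
Iteration 6: no further components; recursion stops.
Total rows emitted: 11.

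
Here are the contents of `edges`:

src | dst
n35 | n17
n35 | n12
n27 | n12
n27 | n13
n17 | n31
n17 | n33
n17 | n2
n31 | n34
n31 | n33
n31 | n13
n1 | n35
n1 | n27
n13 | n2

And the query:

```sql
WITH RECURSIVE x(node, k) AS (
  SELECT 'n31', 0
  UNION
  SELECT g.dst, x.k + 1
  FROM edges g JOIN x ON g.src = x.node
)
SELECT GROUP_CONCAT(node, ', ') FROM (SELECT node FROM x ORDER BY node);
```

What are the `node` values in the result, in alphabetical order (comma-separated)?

n13, n2, n31, n33, n34

Base: (n31, k=0).
Iteration 1: edges from {n31} -> (n13, k=1), (n33, k=1), (n34, k=1).
Iteration 2: edges from {n13,n33,n34} -> (n2, k=2).
Iteration 3: no outgoing edges from {n2}; recursion stops.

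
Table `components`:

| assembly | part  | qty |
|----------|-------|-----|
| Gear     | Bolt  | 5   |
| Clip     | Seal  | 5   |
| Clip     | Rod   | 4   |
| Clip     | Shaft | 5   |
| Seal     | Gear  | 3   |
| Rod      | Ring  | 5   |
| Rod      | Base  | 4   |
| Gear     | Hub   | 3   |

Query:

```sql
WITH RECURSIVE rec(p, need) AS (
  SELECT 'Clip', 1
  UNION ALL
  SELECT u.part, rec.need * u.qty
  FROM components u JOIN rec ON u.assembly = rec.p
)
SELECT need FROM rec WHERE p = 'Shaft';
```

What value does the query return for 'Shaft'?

5

Base: (Clip, need=1).
Iteration 1: components of {Clip} -> Rod = 1*4 = 4, Seal = 1*5 = 5, Shaft = 1*5 = 5.
Iteration 2: components of {Rod,Seal,Shaft} -> Base = 4*4 = 16, Gear = 5*3 = 15, Ring = 4*5 = 20.
Iteration 3: components of {Base,Gear,Ring} -> Bolt = 15*5 = 75, Hub = 15*3 = 45.
Iteration 4: no further components; recursion stops.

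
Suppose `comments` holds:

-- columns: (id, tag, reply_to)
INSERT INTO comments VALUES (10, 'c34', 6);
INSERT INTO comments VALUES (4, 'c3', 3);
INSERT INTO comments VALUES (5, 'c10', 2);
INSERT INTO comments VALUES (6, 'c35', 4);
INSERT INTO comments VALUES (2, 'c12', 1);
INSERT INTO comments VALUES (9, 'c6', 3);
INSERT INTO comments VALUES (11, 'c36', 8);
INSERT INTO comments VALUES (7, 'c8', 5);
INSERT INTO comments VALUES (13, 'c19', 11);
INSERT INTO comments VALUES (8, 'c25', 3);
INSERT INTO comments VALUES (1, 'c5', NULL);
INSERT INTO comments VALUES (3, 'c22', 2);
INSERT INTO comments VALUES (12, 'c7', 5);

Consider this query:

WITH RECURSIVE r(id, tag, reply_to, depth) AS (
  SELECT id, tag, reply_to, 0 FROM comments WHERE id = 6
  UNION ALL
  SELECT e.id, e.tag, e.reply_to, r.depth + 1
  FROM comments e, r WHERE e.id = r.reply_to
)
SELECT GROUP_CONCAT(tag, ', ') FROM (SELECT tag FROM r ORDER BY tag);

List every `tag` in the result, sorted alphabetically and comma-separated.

Base: id=6 (c35), reply_to=4, depth 0.
Iteration 1: join on id=4 -> c3 (id 4, reply_to=3, depth 1).
Iteration 2: join on id=3 -> c22 (id 3, reply_to=2, depth 2).
Iteration 3: join on id=2 -> c12 (id 2, reply_to=1, depth 3).
Iteration 4: join on id=1 -> c5 (id 1, reply_to=NULL, depth 4).
Iteration 5: reply_to is NULL; no match; recursion stops.

c12, c22, c3, c35, c5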